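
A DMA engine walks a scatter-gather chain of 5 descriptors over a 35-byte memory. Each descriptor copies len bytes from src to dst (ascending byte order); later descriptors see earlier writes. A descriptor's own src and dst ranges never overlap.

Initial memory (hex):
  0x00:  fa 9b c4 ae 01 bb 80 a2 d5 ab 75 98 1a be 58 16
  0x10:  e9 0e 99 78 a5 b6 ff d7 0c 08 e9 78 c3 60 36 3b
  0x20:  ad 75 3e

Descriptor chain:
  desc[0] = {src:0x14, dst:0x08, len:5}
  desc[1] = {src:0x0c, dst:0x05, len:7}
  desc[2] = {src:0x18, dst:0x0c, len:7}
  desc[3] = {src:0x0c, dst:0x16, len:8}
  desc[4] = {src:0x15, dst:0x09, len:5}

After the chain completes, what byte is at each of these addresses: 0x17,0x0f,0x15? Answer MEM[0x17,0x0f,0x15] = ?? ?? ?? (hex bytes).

MEM[0x17,0x0f,0x15] = 08 78 b6

[0] 0x14->0x08 len=5 : a5 b6 ff d7 0c
[1] 0x0c->0x05 len=7 : 0c be 58 16 e9 0e 99
[2] 0x18->0x0c len=7 : 0c 08 e9 78 c3 60 36
[3] 0x0c->0x16 len=8 : 0c 08 e9 78 c3 60 36 78
[4] 0x15->0x09 len=5 : b6 0c 08 e9 78
query mem[0x17]=0x08, mem[0x0f]=0x78, mem[0x15]=0xb6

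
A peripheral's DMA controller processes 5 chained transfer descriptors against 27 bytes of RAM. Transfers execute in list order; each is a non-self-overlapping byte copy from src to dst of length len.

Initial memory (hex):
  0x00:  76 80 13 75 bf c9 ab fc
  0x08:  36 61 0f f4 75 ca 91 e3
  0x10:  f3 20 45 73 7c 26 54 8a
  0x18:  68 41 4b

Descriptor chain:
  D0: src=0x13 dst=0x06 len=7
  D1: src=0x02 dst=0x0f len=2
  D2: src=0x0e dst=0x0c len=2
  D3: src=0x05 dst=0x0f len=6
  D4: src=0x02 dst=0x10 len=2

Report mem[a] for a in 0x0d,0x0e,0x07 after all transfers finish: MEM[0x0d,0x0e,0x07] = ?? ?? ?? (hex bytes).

#0 dst[0x06+7] := {0x73,0x7c,0x26,0x54,0x8a,0x68,0x41}
#1 dst[0x0f+2] := {0x13,0x75}
#2 dst[0x0c+2] := {0x91,0x13}
#3 dst[0x0f+6] := {0xc9,0x73,0x7c,0x26,0x54,0x8a}
#4 dst[0x10+2] := {0x13,0x75}
query mem[0x0d]=0x13, mem[0x0e]=0x91, mem[0x07]=0x7c

MEM[0x0d,0x0e,0x07] = 13 91 7c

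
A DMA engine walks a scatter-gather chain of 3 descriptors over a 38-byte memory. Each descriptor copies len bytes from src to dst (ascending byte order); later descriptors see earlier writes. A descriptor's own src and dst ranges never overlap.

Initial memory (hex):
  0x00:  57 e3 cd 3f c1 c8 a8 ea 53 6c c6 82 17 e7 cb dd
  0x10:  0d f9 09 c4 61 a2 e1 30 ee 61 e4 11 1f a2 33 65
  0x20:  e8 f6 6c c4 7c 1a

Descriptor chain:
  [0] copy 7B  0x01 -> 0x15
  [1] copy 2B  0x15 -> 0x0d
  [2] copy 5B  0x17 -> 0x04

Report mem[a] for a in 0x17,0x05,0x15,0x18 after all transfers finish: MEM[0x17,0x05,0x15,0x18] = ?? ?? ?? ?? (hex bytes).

MEM[0x17,0x05,0x15,0x18] = 3f c1 e3 c1

  after D0: wrote 7B at 0x15 = e3cd3fc1c8a8ea
  after D1: wrote 2B at 0x0d = e3cd
  after D2: wrote 5B at 0x04 = 3fc1c8a8ea
query mem[0x17]=0x3f, mem[0x05]=0xc1, mem[0x15]=0xe3, mem[0x18]=0xc1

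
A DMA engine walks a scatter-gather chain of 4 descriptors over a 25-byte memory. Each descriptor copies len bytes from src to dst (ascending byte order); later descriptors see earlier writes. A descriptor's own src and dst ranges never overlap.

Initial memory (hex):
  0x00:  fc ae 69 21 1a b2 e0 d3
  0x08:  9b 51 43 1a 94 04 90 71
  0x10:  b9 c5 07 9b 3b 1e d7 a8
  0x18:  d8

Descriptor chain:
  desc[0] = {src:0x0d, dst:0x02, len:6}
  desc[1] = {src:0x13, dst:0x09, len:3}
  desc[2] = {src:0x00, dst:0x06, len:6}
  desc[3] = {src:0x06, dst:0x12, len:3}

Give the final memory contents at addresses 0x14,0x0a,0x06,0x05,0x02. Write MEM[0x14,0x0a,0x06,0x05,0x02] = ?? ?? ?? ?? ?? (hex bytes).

  after D0: wrote 6B at 0x02 = 049071b9c507
  after D1: wrote 3B at 0x09 = 9b3b1e
  after D2: wrote 6B at 0x06 = fcae049071b9
  after D3: wrote 3B at 0x12 = fcae04
query mem[0x14]=0x04, mem[0x0a]=0x71, mem[0x06]=0xfc, mem[0x05]=0xb9, mem[0x02]=0x04

MEM[0x14,0x0a,0x06,0x05,0x02] = 04 71 fc b9 04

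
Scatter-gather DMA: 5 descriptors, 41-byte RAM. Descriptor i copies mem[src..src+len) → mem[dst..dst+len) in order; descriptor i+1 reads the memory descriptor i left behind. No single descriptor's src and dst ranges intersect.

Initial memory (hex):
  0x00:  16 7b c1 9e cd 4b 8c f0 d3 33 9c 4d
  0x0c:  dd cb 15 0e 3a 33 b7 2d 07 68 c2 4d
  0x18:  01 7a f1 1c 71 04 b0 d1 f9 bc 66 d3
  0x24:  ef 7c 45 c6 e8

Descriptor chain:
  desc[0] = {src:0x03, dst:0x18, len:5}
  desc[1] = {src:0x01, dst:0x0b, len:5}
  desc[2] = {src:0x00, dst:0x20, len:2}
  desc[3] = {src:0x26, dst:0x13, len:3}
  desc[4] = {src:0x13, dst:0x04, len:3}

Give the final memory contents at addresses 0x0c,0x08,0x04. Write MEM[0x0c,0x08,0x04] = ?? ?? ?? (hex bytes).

MEM[0x0c,0x08,0x04] = c1 d3 45

[0] 0x03->0x18 len=5 : 9e cd 4b 8c f0
[1] 0x01->0x0b len=5 : 7b c1 9e cd 4b
[2] 0x00->0x20 len=2 : 16 7b
[3] 0x26->0x13 len=3 : 45 c6 e8
[4] 0x13->0x04 len=3 : 45 c6 e8
query mem[0x0c]=0xc1, mem[0x08]=0xd3, mem[0x04]=0x45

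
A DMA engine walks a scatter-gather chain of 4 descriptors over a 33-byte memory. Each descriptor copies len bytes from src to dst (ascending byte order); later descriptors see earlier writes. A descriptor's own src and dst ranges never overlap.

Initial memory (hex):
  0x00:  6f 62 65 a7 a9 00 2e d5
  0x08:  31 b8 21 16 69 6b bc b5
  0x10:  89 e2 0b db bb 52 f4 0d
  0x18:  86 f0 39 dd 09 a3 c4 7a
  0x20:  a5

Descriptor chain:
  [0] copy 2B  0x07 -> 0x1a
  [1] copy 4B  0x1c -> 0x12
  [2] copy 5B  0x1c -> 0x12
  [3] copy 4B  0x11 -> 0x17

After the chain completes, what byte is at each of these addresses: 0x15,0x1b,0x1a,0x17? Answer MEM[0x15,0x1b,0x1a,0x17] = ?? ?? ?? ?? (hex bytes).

MEM[0x15,0x1b,0x1a,0x17] = 7a 31 c4 e2

  after D0: wrote 2B at 0x1a = d531
  after D1: wrote 4B at 0x12 = 09a3c47a
  after D2: wrote 5B at 0x12 = 09a3c47aa5
  after D3: wrote 4B at 0x17 = e209a3c4
query mem[0x15]=0x7a, mem[0x1b]=0x31, mem[0x1a]=0xc4, mem[0x17]=0xe2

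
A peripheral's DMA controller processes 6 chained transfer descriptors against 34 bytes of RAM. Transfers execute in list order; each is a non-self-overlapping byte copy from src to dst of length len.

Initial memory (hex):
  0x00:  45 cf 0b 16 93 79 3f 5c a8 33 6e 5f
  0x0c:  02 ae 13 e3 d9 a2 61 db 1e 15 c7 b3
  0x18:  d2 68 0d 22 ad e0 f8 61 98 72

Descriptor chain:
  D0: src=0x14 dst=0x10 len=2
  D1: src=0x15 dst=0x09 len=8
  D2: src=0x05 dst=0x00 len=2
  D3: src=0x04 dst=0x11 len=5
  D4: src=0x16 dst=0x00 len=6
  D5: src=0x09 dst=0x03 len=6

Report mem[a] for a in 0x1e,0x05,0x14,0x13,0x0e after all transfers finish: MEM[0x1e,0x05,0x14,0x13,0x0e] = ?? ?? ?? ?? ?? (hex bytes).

MEM[0x1e,0x05,0x14,0x13,0x0e] = f8 b3 5c 3f 0d

D0: mem[0x10..0x11] <- [1e 15]
D1: mem[0x09..0x10] <- [15 c7 b3 d2 68 0d 22 ad]
D2: mem[0x00..0x01] <- [79 3f]
D3: mem[0x11..0x15] <- [93 79 3f 5c a8]
D4: mem[0x00..0x05] <- [c7 b3 d2 68 0d 22]
D5: mem[0x03..0x08] <- [15 c7 b3 d2 68 0d]
query mem[0x1e]=0xf8, mem[0x05]=0xb3, mem[0x14]=0x5c, mem[0x13]=0x3f, mem[0x0e]=0x0d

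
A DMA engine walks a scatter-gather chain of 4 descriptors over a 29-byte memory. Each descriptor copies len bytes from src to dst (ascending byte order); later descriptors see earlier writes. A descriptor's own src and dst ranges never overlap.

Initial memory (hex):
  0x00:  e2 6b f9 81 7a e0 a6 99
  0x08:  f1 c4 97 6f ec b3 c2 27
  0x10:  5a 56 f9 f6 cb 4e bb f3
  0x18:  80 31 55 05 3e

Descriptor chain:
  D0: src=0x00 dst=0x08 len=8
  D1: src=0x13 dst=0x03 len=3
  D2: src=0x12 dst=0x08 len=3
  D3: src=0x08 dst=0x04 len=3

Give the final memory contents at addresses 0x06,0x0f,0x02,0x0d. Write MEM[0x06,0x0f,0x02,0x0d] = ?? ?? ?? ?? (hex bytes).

  after D0: wrote 8B at 0x08 = e26bf9817ae0a699
  after D1: wrote 3B at 0x03 = f6cb4e
  after D2: wrote 3B at 0x08 = f9f6cb
  after D3: wrote 3B at 0x04 = f9f6cb
query mem[0x06]=0xcb, mem[0x0f]=0x99, mem[0x02]=0xf9, mem[0x0d]=0xe0

MEM[0x06,0x0f,0x02,0x0d] = cb 99 f9 e0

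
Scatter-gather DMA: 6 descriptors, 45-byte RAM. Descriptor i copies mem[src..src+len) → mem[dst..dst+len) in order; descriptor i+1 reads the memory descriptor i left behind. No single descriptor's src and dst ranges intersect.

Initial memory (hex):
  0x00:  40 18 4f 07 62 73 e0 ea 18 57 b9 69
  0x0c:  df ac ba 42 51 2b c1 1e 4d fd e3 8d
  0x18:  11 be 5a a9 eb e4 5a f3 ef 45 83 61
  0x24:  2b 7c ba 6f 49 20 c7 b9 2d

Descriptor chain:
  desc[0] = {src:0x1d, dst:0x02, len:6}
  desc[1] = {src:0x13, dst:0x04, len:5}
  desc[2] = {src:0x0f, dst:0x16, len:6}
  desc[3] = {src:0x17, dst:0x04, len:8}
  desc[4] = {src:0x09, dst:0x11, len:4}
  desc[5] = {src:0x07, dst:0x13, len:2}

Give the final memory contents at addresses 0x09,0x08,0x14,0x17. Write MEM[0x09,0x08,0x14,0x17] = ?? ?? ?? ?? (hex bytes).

MEM[0x09,0x08,0x14,0x17] = eb 4d 4d 51

[0] 0x1d->0x02 len=6 : e4 5a f3 ef 45 83
[1] 0x13->0x04 len=5 : 1e 4d fd e3 8d
[2] 0x0f->0x16 len=6 : 42 51 2b c1 1e 4d
[3] 0x17->0x04 len=8 : 51 2b c1 1e 4d eb e4 5a
[4] 0x09->0x11 len=4 : eb e4 5a df
[5] 0x07->0x13 len=2 : 1e 4d
query mem[0x09]=0xeb, mem[0x08]=0x4d, mem[0x14]=0x4d, mem[0x17]=0x51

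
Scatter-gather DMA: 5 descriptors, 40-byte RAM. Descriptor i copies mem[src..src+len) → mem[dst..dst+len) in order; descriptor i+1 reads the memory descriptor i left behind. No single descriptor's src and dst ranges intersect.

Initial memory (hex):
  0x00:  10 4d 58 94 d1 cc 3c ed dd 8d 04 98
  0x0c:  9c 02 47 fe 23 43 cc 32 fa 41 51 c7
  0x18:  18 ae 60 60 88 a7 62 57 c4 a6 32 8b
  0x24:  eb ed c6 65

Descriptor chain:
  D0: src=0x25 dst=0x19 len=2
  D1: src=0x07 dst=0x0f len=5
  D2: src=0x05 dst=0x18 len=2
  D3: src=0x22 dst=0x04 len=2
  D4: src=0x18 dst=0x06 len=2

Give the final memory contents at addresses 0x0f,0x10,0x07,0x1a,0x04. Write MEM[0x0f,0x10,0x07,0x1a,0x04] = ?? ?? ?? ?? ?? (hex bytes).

D0: mem[0x19..0x1a] <- [ed c6]
D1: mem[0x0f..0x13] <- [ed dd 8d 04 98]
D2: mem[0x18..0x19] <- [cc 3c]
D3: mem[0x04..0x05] <- [32 8b]
D4: mem[0x06..0x07] <- [cc 3c]
query mem[0x0f]=0xed, mem[0x10]=0xdd, mem[0x07]=0x3c, mem[0x1a]=0xc6, mem[0x04]=0x32

MEM[0x0f,0x10,0x07,0x1a,0x04] = ed dd 3c c6 32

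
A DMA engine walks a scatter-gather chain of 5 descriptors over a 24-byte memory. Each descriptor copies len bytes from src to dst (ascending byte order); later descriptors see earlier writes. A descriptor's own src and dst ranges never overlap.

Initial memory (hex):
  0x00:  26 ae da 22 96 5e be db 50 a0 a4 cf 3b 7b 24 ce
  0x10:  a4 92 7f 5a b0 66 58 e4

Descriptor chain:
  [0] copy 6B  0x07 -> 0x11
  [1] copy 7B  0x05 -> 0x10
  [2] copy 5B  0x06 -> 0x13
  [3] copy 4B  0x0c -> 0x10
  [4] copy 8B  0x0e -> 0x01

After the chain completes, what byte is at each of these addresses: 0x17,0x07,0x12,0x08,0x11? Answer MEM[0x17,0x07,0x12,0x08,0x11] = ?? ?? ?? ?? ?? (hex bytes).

D0: mem[0x11..0x16] <- [db 50 a0 a4 cf 3b]
D1: mem[0x10..0x16] <- [5e be db 50 a0 a4 cf]
D2: mem[0x13..0x17] <- [be db 50 a0 a4]
D3: mem[0x10..0x13] <- [3b 7b 24 ce]
D4: mem[0x01..0x08] <- [24 ce 3b 7b 24 ce db 50]
query mem[0x17]=0xa4, mem[0x07]=0xdb, mem[0x12]=0x24, mem[0x08]=0x50, mem[0x11]=0x7b

MEM[0x17,0x07,0x12,0x08,0x11] = a4 db 24 50 7b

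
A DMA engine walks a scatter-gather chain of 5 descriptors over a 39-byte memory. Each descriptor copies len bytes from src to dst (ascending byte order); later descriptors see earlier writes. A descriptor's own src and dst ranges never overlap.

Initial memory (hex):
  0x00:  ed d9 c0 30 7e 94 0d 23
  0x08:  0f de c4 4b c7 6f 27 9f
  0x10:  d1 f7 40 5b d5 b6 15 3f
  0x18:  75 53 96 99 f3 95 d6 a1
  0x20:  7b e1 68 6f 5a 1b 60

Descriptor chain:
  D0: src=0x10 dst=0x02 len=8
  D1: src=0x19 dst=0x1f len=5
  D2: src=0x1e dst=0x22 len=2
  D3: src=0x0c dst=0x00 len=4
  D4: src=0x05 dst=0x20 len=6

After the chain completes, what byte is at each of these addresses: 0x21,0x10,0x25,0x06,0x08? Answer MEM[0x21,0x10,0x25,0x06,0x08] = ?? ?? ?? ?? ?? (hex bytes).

#0 dst[0x02+8] := {0xd1,0xf7,0x40,0x5b,0xd5,0xb6,0x15,0x3f}
#1 dst[0x1f+5] := {0x53,0x96,0x99,0xf3,0x95}
#2 dst[0x22+2] := {0xd6,0x53}
#3 dst[0x00+4] := {0xc7,0x6f,0x27,0x9f}
#4 dst[0x20+6] := {0x5b,0xd5,0xb6,0x15,0x3f,0xc4}
query mem[0x21]=0xd5, mem[0x10]=0xd1, mem[0x25]=0xc4, mem[0x06]=0xd5, mem[0x08]=0x15

MEM[0x21,0x10,0x25,0x06,0x08] = d5 d1 c4 d5 15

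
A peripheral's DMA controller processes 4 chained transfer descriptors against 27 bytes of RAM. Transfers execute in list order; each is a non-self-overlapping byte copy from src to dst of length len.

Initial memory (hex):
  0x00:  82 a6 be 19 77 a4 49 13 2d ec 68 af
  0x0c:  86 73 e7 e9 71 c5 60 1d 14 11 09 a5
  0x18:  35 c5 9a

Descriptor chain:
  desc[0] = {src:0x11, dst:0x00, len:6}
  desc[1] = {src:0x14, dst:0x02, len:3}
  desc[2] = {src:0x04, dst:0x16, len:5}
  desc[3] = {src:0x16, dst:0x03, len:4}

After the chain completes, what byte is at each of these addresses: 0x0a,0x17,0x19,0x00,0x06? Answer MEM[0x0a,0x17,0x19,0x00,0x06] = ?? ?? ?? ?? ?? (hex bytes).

  after D0: wrote 6B at 0x00 = c5601d141109
  after D1: wrote 3B at 0x02 = 141109
  after D2: wrote 5B at 0x16 = 090949132d
  after D3: wrote 4B at 0x03 = 09094913
query mem[0x0a]=0x68, mem[0x17]=0x09, mem[0x19]=0x13, mem[0x00]=0xc5, mem[0x06]=0x13

MEM[0x0a,0x17,0x19,0x00,0x06] = 68 09 13 c5 13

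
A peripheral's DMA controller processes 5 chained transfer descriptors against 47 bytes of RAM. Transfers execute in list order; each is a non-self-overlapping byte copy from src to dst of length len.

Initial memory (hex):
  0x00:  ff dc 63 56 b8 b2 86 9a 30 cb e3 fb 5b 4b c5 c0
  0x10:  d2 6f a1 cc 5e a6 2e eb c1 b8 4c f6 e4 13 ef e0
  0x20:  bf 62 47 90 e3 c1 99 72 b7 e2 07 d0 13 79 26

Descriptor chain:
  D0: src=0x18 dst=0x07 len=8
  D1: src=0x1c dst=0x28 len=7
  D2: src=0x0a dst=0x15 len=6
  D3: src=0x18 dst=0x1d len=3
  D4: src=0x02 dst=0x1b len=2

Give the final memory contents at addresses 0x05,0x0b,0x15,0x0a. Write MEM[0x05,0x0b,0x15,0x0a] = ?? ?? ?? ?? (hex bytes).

MEM[0x05,0x0b,0x15,0x0a] = b2 e4 f6 f6

[0] 0x18->0x07 len=8 : c1 b8 4c f6 e4 13 ef e0
[1] 0x1c->0x28 len=7 : e4 13 ef e0 bf 62 47
[2] 0x0a->0x15 len=6 : f6 e4 13 ef e0 c0
[3] 0x18->0x1d len=3 : ef e0 c0
[4] 0x02->0x1b len=2 : 63 56
query mem[0x05]=0xb2, mem[0x0b]=0xe4, mem[0x15]=0xf6, mem[0x0a]=0xf6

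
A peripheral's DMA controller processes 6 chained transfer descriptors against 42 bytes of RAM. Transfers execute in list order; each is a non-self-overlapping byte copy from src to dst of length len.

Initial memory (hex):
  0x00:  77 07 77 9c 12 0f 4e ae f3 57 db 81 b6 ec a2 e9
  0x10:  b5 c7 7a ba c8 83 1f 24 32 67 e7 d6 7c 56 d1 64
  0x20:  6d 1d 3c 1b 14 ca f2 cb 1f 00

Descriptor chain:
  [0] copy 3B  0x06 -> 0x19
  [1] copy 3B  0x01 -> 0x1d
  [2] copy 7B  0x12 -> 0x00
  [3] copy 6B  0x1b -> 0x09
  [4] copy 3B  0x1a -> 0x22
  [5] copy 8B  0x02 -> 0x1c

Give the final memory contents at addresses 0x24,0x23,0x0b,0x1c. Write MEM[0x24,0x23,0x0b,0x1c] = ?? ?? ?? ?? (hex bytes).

  after D0: wrote 3B at 0x19 = 4eaef3
  after D1: wrote 3B at 0x1d = 07779c
  after D2: wrote 7B at 0x00 = 7abac8831f2432
  after D3: wrote 6B at 0x09 = f37c07779c6d
  after D4: wrote 3B at 0x22 = aef37c
  after D5: wrote 8B at 0x1c = c8831f2432aef3f3
query mem[0x24]=0x7c, mem[0x23]=0xf3, mem[0x0b]=0x07, mem[0x1c]=0xc8

MEM[0x24,0x23,0x0b,0x1c] = 7c f3 07 c8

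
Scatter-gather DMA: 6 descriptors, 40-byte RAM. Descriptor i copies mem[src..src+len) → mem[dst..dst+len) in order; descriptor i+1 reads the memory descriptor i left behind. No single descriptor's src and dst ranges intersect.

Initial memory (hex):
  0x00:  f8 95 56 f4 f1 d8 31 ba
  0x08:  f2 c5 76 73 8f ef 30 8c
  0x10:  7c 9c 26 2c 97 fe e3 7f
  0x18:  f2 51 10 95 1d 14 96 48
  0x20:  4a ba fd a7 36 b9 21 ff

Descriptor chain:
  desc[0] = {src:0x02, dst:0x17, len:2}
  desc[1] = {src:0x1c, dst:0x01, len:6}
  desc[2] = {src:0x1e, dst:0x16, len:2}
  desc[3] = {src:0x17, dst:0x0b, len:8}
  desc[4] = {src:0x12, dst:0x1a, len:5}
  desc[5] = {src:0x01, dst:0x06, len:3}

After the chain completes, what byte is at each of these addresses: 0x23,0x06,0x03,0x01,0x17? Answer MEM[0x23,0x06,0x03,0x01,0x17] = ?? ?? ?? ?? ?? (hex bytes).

MEM[0x23,0x06,0x03,0x01,0x17] = a7 1d 96 1d 48

  after D0: wrote 2B at 0x17 = 56f4
  after D1: wrote 6B at 0x01 = 1d1496484aba
  after D2: wrote 2B at 0x16 = 9648
  after D3: wrote 8B at 0x0b = 48f45110951d1496
  after D4: wrote 5B at 0x1a = 962c97fe96
  after D5: wrote 3B at 0x06 = 1d1496
query mem[0x23]=0xa7, mem[0x06]=0x1d, mem[0x03]=0x96, mem[0x01]=0x1d, mem[0x17]=0x48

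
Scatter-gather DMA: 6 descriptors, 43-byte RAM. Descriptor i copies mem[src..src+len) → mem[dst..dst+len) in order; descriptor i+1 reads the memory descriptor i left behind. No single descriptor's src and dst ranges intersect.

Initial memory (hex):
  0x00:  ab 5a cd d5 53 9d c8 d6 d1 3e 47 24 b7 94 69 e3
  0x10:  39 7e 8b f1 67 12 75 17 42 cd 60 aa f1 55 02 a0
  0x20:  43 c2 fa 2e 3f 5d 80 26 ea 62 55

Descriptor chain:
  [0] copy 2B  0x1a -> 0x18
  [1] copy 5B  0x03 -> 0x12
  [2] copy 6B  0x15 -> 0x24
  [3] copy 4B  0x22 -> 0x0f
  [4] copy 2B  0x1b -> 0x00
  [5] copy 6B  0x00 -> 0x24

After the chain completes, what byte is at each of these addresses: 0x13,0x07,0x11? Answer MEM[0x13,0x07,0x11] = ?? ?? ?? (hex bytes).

#0 dst[0x18+2] := {0x60,0xaa}
#1 dst[0x12+5] := {0xd5,0x53,0x9d,0xc8,0xd6}
#2 dst[0x24+6] := {0xc8,0xd6,0x17,0x60,0xaa,0x60}
#3 dst[0x0f+4] := {0xfa,0x2e,0xc8,0xd6}
#4 dst[0x00+2] := {0xaa,0xf1}
#5 dst[0x24+6] := {0xaa,0xf1,0xcd,0xd5,0x53,0x9d}
query mem[0x13]=0x53, mem[0x07]=0xd6, mem[0x11]=0xc8

MEM[0x13,0x07,0x11] = 53 d6 c8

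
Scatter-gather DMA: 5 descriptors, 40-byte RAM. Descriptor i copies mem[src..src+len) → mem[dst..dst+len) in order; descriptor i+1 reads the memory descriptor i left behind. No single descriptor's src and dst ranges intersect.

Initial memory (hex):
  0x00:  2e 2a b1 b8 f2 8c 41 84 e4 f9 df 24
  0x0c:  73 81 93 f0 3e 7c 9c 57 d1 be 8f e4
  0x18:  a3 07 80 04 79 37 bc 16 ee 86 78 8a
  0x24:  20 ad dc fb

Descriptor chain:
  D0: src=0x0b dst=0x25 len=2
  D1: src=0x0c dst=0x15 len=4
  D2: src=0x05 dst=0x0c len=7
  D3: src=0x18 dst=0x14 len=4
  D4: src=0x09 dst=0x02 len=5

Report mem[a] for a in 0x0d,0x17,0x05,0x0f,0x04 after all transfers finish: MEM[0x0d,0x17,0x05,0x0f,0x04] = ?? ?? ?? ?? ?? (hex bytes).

MEM[0x0d,0x17,0x05,0x0f,0x04] = 41 04 8c e4 24

#0 dst[0x25+2] := {0x24,0x73}
#1 dst[0x15+4] := {0x73,0x81,0x93,0xf0}
#2 dst[0x0c+7] := {0x8c,0x41,0x84,0xe4,0xf9,0xdf,0x24}
#3 dst[0x14+4] := {0xf0,0x07,0x80,0x04}
#4 dst[0x02+5] := {0xf9,0xdf,0x24,0x8c,0x41}
query mem[0x0d]=0x41, mem[0x17]=0x04, mem[0x05]=0x8c, mem[0x0f]=0xe4, mem[0x04]=0x24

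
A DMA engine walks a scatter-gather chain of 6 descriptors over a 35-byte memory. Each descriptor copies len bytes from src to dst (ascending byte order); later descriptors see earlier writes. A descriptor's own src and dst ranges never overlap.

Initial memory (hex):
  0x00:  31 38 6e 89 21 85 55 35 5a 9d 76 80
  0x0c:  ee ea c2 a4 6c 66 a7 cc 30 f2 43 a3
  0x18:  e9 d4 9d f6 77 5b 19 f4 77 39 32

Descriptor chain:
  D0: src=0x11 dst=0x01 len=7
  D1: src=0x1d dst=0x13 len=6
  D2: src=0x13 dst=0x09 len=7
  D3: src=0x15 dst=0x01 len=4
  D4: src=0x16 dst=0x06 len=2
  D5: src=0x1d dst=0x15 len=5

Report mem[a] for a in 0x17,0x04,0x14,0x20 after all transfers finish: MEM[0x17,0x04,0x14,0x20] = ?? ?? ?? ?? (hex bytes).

MEM[0x17,0x04,0x14,0x20] = f4 32 19 77

[0] 0x11->0x01 len=7 : 66 a7 cc 30 f2 43 a3
[1] 0x1d->0x13 len=6 : 5b 19 f4 77 39 32
[2] 0x13->0x09 len=7 : 5b 19 f4 77 39 32 d4
[3] 0x15->0x01 len=4 : f4 77 39 32
[4] 0x16->0x06 len=2 : 77 39
[5] 0x1d->0x15 len=5 : 5b 19 f4 77 39
query mem[0x17]=0xf4, mem[0x04]=0x32, mem[0x14]=0x19, mem[0x20]=0x77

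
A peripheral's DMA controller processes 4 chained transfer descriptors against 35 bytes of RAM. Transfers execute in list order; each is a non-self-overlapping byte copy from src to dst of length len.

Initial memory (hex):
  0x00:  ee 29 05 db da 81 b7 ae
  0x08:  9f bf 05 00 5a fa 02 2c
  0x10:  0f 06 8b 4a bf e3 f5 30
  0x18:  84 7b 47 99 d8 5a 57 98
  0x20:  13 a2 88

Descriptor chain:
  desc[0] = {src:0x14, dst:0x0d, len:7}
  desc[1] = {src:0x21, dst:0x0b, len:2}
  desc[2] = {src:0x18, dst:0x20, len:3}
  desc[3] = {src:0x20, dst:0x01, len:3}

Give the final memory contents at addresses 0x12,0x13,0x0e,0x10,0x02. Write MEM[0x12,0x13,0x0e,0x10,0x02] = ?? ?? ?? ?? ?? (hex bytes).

MEM[0x12,0x13,0x0e,0x10,0x02] = 7b 47 e3 30 7b

  after D0: wrote 7B at 0x0d = bfe3f530847b47
  after D1: wrote 2B at 0x0b = a288
  after D2: wrote 3B at 0x20 = 847b47
  after D3: wrote 3B at 0x01 = 847b47
query mem[0x12]=0x7b, mem[0x13]=0x47, mem[0x0e]=0xe3, mem[0x10]=0x30, mem[0x02]=0x7b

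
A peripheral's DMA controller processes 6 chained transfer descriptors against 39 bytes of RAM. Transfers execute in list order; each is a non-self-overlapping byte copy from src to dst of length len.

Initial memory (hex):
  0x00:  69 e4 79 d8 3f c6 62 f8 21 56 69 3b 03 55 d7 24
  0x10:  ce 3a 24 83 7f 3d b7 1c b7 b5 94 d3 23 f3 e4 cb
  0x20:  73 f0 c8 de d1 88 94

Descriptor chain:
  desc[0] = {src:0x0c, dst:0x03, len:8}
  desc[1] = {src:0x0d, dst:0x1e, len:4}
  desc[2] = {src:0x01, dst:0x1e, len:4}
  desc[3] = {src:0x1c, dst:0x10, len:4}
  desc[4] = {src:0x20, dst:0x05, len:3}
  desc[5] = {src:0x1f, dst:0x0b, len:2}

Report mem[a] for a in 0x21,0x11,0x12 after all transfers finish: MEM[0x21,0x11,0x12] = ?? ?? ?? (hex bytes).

D0: mem[0x03..0x0a] <- [03 55 d7 24 ce 3a 24 83]
D1: mem[0x1e..0x21] <- [55 d7 24 ce]
D2: mem[0x1e..0x21] <- [e4 79 03 55]
D3: mem[0x10..0x13] <- [23 f3 e4 79]
D4: mem[0x05..0x07] <- [03 55 c8]
D5: mem[0x0b..0x0c] <- [79 03]
query mem[0x21]=0x55, mem[0x11]=0xf3, mem[0x12]=0xe4

MEM[0x21,0x11,0x12] = 55 f3 e4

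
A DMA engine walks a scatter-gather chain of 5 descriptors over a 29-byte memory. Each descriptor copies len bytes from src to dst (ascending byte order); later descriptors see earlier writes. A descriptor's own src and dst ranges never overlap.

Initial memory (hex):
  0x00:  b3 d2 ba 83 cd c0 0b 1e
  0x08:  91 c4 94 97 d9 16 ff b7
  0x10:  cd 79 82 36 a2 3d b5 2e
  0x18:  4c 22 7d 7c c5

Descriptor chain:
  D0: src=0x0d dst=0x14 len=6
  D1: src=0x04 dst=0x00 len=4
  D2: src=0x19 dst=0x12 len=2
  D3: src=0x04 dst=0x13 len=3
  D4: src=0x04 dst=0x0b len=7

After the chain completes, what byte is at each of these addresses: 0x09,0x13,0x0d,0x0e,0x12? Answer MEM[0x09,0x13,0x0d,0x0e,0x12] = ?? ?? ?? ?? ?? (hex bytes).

#0 dst[0x14+6] := {0x16,0xff,0xb7,0xcd,0x79,0x82}
#1 dst[0x00+4] := {0xcd,0xc0,0x0b,0x1e}
#2 dst[0x12+2] := {0x82,0x7d}
#3 dst[0x13+3] := {0xcd,0xc0,0x0b}
#4 dst[0x0b+7] := {0xcd,0xc0,0x0b,0x1e,0x91,0xc4,0x94}
query mem[0x09]=0xc4, mem[0x13]=0xcd, mem[0x0d]=0x0b, mem[0x0e]=0x1e, mem[0x12]=0x82

MEM[0x09,0x13,0x0d,0x0e,0x12] = c4 cd 0b 1e 82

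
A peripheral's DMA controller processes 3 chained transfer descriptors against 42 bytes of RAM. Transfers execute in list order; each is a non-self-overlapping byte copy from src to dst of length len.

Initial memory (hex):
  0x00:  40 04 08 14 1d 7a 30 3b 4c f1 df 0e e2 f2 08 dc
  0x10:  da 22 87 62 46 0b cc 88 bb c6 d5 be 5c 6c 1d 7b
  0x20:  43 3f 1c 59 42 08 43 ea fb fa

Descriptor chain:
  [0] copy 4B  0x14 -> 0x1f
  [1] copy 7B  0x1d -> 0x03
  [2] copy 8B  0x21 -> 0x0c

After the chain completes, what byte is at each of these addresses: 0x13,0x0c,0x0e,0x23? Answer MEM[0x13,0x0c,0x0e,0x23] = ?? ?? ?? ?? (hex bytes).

#0 dst[0x1f+4] := {0x46,0x0b,0xcc,0x88}
#1 dst[0x03+7] := {0x6c,0x1d,0x46,0x0b,0xcc,0x88,0x59}
#2 dst[0x0c+8] := {0xcc,0x88,0x59,0x42,0x08,0x43,0xea,0xfb}
query mem[0x13]=0xfb, mem[0x0c]=0xcc, mem[0x0e]=0x59, mem[0x23]=0x59

MEM[0x13,0x0c,0x0e,0x23] = fb cc 59 59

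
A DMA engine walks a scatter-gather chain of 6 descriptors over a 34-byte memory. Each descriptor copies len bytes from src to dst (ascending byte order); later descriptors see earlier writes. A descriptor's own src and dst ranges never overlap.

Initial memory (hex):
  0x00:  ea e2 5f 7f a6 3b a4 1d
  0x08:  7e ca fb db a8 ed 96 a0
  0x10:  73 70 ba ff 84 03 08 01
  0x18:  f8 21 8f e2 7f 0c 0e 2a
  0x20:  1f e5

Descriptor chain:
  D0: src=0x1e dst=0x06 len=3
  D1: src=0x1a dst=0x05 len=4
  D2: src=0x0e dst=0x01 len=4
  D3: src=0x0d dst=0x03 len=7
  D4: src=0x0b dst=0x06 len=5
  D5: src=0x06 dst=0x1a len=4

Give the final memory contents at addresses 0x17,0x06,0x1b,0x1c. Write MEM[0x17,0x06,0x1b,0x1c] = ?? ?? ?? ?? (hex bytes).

MEM[0x17,0x06,0x1b,0x1c] = 01 db a8 ed

#0 dst[0x06+3] := {0x0e,0x2a,0x1f}
#1 dst[0x05+4] := {0x8f,0xe2,0x7f,0x0c}
#2 dst[0x01+4] := {0x96,0xa0,0x73,0x70}
#3 dst[0x03+7] := {0xed,0x96,0xa0,0x73,0x70,0xba,0xff}
#4 dst[0x06+5] := {0xdb,0xa8,0xed,0x96,0xa0}
#5 dst[0x1a+4] := {0xdb,0xa8,0xed,0x96}
query mem[0x17]=0x01, mem[0x06]=0xdb, mem[0x1b]=0xa8, mem[0x1c]=0xed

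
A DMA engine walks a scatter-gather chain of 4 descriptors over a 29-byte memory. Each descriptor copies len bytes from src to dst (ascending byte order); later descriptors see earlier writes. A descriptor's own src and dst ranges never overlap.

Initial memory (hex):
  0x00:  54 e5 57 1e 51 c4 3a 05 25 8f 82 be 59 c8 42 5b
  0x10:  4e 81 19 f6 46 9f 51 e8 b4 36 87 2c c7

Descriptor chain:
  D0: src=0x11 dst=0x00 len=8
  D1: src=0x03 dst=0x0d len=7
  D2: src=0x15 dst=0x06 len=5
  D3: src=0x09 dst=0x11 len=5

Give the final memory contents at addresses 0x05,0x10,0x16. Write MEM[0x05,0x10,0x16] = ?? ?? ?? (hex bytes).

  after D0: wrote 8B at 0x00 = 8119f6469f51e8b4
  after D1: wrote 7B at 0x0d = 469f51e8b4258f
  after D2: wrote 5B at 0x06 = 9f51e8b436
  after D3: wrote 5B at 0x11 = b436be5946
query mem[0x05]=0x51, mem[0x10]=0xe8, mem[0x16]=0x51

MEM[0x05,0x10,0x16] = 51 e8 51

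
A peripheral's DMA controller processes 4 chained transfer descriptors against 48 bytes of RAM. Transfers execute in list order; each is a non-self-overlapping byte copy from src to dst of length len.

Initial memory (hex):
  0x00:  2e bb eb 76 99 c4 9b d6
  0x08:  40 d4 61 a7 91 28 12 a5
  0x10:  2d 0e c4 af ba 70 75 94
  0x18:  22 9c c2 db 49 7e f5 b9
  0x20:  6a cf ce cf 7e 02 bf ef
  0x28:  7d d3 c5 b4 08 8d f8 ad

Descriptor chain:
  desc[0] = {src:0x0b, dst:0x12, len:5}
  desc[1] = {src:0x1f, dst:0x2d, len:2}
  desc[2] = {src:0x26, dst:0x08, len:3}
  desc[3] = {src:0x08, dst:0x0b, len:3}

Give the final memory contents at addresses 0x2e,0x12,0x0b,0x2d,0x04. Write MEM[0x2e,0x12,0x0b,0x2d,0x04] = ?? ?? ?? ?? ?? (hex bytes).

MEM[0x2e,0x12,0x0b,0x2d,0x04] = 6a a7 bf b9 99

D0: mem[0x12..0x16] <- [a7 91 28 12 a5]
D1: mem[0x2d..0x2e] <- [b9 6a]
D2: mem[0x08..0x0a] <- [bf ef 7d]
D3: mem[0x0b..0x0d] <- [bf ef 7d]
query mem[0x2e]=0x6a, mem[0x12]=0xa7, mem[0x0b]=0xbf, mem[0x2d]=0xb9, mem[0x04]=0x99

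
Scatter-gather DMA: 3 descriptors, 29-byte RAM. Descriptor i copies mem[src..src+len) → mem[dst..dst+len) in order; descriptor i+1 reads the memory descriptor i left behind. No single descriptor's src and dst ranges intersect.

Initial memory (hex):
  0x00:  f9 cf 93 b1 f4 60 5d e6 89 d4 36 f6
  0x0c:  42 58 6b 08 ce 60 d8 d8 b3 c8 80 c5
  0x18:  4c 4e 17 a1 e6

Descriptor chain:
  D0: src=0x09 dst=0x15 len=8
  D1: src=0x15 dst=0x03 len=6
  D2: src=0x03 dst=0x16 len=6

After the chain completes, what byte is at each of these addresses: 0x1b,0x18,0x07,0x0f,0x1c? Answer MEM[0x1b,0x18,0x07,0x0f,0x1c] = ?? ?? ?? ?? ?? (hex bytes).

MEM[0x1b,0x18,0x07,0x0f,0x1c] = 6b f6 58 08 ce

#0 dst[0x15+8] := {0xd4,0x36,0xf6,0x42,0x58,0x6b,0x08,0xce}
#1 dst[0x03+6] := {0xd4,0x36,0xf6,0x42,0x58,0x6b}
#2 dst[0x16+6] := {0xd4,0x36,0xf6,0x42,0x58,0x6b}
query mem[0x1b]=0x6b, mem[0x18]=0xf6, mem[0x07]=0x58, mem[0x0f]=0x08, mem[0x1c]=0xce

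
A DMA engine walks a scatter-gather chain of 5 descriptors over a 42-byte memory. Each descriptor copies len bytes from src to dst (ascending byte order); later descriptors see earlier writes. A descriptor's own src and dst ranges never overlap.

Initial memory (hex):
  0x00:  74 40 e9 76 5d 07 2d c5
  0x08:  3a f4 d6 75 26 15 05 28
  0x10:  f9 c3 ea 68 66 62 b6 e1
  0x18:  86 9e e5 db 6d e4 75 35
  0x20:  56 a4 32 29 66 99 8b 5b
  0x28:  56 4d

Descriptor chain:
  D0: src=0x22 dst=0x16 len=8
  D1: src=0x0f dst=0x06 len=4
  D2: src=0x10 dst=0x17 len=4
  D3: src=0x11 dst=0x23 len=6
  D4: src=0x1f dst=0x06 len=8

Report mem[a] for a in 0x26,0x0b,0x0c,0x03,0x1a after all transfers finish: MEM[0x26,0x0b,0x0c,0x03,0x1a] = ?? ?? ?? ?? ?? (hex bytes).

[0] 0x22->0x16 len=8 : 32 29 66 99 8b 5b 56 4d
[1] 0x0f->0x06 len=4 : 28 f9 c3 ea
[2] 0x10->0x17 len=4 : f9 c3 ea 68
[3] 0x11->0x23 len=6 : c3 ea 68 66 62 32
[4] 0x1f->0x06 len=8 : 35 56 a4 32 c3 ea 68 66
query mem[0x26]=0x66, mem[0x0b]=0xea, mem[0x0c]=0x68, mem[0x03]=0x76, mem[0x1a]=0x68

MEM[0x26,0x0b,0x0c,0x03,0x1a] = 66 ea 68 76 68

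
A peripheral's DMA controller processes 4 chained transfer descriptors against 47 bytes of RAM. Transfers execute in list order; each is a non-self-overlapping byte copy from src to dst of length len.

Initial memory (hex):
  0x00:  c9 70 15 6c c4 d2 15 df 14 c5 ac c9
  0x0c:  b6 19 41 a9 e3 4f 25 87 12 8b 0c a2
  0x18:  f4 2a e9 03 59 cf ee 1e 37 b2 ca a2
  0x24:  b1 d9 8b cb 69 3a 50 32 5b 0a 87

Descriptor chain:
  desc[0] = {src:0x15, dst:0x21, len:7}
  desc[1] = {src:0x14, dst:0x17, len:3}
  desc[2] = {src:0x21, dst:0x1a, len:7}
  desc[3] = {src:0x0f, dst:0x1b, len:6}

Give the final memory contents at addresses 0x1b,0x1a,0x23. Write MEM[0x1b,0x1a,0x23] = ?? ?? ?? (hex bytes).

MEM[0x1b,0x1a,0x23] = a9 8b a2

D0: mem[0x21..0x27] <- [8b 0c a2 f4 2a e9 03]
D1: mem[0x17..0x19] <- [12 8b 0c]
D2: mem[0x1a..0x20] <- [8b 0c a2 f4 2a e9 03]
D3: mem[0x1b..0x20] <- [a9 e3 4f 25 87 12]
query mem[0x1b]=0xa9, mem[0x1a]=0x8b, mem[0x23]=0xa2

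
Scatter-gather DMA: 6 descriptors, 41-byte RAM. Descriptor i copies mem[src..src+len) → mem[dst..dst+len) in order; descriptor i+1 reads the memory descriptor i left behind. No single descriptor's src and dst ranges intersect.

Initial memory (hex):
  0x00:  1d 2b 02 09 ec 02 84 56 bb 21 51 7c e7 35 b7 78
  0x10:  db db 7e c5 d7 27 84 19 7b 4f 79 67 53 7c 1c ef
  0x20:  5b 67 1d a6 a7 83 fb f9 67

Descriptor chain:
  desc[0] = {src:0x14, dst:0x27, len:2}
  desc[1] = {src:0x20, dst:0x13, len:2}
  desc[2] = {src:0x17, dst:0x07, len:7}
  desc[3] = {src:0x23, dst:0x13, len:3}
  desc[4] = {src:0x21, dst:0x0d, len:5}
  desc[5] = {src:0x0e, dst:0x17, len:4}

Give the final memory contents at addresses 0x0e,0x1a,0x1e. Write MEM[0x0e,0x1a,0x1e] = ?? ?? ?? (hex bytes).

MEM[0x0e,0x1a,0x1e] = 1d 83 1c

[0] 0x14->0x27 len=2 : d7 27
[1] 0x20->0x13 len=2 : 5b 67
[2] 0x17->0x07 len=7 : 19 7b 4f 79 67 53 7c
[3] 0x23->0x13 len=3 : a6 a7 83
[4] 0x21->0x0d len=5 : 67 1d a6 a7 83
[5] 0x0e->0x17 len=4 : 1d a6 a7 83
query mem[0x0e]=0x1d, mem[0x1a]=0x83, mem[0x1e]=0x1c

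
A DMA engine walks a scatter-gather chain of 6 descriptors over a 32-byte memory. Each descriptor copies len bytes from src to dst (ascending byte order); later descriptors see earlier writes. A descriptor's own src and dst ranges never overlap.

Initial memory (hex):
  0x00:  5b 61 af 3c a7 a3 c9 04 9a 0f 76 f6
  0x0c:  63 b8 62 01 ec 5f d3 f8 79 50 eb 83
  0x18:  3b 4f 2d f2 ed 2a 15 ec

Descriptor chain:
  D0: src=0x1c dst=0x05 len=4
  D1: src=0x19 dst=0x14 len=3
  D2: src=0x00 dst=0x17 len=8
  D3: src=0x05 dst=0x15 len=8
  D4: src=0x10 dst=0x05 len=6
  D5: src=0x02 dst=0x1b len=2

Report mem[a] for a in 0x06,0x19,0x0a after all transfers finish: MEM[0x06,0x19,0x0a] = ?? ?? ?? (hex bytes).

D0: mem[0x05..0x08] <- [ed 2a 15 ec]
D1: mem[0x14..0x16] <- [4f 2d f2]
D2: mem[0x17..0x1e] <- [5b 61 af 3c a7 ed 2a 15]
D3: mem[0x15..0x1c] <- [ed 2a 15 ec 0f 76 f6 63]
D4: mem[0x05..0x0a] <- [ec 5f d3 f8 4f ed]
D5: mem[0x1b..0x1c] <- [af 3c]
query mem[0x06]=0x5f, mem[0x19]=0x0f, mem[0x0a]=0xed

MEM[0x06,0x19,0x0a] = 5f 0f ed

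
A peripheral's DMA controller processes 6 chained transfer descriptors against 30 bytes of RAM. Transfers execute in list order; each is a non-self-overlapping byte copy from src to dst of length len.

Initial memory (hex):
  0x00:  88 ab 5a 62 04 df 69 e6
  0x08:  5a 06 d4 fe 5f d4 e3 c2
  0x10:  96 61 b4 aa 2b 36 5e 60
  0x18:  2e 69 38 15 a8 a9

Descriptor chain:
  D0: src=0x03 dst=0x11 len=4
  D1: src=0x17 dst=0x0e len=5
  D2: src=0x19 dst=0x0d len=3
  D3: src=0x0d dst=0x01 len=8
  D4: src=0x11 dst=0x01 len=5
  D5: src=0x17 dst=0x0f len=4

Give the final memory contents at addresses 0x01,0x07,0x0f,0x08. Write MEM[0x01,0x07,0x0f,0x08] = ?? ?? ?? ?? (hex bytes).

[0] 0x03->0x11 len=4 : 62 04 df 69
[1] 0x17->0x0e len=5 : 60 2e 69 38 15
[2] 0x19->0x0d len=3 : 69 38 15
[3] 0x0d->0x01 len=8 : 69 38 15 69 38 15 df 69
[4] 0x11->0x01 len=5 : 38 15 df 69 36
[5] 0x17->0x0f len=4 : 60 2e 69 38
query mem[0x01]=0x38, mem[0x07]=0xdf, mem[0x0f]=0x60, mem[0x08]=0x69

MEM[0x01,0x07,0x0f,0x08] = 38 df 60 69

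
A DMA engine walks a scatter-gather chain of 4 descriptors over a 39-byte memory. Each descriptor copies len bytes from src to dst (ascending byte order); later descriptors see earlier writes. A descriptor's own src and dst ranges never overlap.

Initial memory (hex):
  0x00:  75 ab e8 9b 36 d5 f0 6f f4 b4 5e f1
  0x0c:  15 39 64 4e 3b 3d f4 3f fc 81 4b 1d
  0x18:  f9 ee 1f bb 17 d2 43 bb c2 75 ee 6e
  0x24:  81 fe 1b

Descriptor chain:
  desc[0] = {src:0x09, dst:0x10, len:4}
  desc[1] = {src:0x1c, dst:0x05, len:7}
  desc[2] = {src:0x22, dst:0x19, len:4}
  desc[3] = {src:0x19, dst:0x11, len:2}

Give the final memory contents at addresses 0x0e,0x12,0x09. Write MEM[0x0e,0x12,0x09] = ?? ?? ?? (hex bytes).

MEM[0x0e,0x12,0x09] = 64 6e c2

D0: mem[0x10..0x13] <- [b4 5e f1 15]
D1: mem[0x05..0x0b] <- [17 d2 43 bb c2 75 ee]
D2: mem[0x19..0x1c] <- [ee 6e 81 fe]
D3: mem[0x11..0x12] <- [ee 6e]
query mem[0x0e]=0x64, mem[0x12]=0x6e, mem[0x09]=0xc2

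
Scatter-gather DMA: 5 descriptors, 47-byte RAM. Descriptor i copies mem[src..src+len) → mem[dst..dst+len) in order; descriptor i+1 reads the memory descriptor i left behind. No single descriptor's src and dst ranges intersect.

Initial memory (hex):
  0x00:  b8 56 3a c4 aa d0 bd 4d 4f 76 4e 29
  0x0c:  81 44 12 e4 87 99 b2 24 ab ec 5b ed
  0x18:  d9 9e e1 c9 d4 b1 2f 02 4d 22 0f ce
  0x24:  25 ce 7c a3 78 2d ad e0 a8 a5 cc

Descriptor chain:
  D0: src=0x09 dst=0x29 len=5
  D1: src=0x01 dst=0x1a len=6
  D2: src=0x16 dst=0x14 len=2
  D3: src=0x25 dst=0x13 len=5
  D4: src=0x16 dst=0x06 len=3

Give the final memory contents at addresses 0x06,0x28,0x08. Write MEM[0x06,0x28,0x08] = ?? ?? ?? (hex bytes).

#0 dst[0x29+5] := {0x76,0x4e,0x29,0x81,0x44}
#1 dst[0x1a+6] := {0x56,0x3a,0xc4,0xaa,0xd0,0xbd}
#2 dst[0x14+2] := {0x5b,0xed}
#3 dst[0x13+5] := {0xce,0x7c,0xa3,0x78,0x76}
#4 dst[0x06+3] := {0x78,0x76,0xd9}
query mem[0x06]=0x78, mem[0x28]=0x78, mem[0x08]=0xd9

MEM[0x06,0x28,0x08] = 78 78 d9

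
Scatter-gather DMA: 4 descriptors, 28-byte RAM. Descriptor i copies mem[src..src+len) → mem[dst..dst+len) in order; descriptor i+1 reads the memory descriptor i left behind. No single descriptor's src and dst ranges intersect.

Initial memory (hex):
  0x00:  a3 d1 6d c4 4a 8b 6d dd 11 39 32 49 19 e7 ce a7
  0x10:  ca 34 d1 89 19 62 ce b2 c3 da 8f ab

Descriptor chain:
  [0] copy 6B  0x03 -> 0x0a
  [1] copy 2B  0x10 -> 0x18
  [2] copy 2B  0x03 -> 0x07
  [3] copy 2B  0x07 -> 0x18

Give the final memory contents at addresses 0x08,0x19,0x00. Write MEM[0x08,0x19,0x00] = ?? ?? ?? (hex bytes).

MEM[0x08,0x19,0x00] = 4a 4a a3

#0 dst[0x0a+6] := {0xc4,0x4a,0x8b,0x6d,0xdd,0x11}
#1 dst[0x18+2] := {0xca,0x34}
#2 dst[0x07+2] := {0xc4,0x4a}
#3 dst[0x18+2] := {0xc4,0x4a}
query mem[0x08]=0x4a, mem[0x19]=0x4a, mem[0x00]=0xa3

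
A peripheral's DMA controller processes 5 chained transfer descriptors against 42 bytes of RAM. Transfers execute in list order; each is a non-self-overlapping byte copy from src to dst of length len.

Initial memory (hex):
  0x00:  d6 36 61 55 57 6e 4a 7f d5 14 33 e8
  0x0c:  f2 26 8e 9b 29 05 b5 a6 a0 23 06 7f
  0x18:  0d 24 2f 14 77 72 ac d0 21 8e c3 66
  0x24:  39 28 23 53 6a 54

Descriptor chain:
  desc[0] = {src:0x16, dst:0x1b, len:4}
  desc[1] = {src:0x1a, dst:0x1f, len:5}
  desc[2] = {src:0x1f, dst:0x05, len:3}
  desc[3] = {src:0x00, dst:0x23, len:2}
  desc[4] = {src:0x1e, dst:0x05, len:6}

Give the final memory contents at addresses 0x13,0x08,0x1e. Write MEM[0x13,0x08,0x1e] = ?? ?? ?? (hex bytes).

MEM[0x13,0x08,0x1e] = a6 7f 24

[0] 0x16->0x1b len=4 : 06 7f 0d 24
[1] 0x1a->0x1f len=5 : 2f 06 7f 0d 24
[2] 0x1f->0x05 len=3 : 2f 06 7f
[3] 0x00->0x23 len=2 : d6 36
[4] 0x1e->0x05 len=6 : 24 2f 06 7f 0d d6
query mem[0x13]=0xa6, mem[0x08]=0x7f, mem[0x1e]=0x24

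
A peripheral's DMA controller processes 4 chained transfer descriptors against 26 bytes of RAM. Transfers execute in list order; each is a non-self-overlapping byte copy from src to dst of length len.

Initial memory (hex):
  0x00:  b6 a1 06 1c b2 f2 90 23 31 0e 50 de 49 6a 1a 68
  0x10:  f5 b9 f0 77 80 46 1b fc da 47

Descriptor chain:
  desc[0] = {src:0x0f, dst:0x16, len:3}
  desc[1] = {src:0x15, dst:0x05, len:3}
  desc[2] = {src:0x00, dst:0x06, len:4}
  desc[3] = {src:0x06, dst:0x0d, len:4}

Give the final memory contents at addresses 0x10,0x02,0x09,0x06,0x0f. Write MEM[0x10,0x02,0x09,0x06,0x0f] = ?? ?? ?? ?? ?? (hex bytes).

  after D0: wrote 3B at 0x16 = 68f5b9
  after D1: wrote 3B at 0x05 = 4668f5
  after D2: wrote 4B at 0x06 = b6a1061c
  after D3: wrote 4B at 0x0d = b6a1061c
query mem[0x10]=0x1c, mem[0x02]=0x06, mem[0x09]=0x1c, mem[0x06]=0xb6, mem[0x0f]=0x06

MEM[0x10,0x02,0x09,0x06,0x0f] = 1c 06 1c b6 06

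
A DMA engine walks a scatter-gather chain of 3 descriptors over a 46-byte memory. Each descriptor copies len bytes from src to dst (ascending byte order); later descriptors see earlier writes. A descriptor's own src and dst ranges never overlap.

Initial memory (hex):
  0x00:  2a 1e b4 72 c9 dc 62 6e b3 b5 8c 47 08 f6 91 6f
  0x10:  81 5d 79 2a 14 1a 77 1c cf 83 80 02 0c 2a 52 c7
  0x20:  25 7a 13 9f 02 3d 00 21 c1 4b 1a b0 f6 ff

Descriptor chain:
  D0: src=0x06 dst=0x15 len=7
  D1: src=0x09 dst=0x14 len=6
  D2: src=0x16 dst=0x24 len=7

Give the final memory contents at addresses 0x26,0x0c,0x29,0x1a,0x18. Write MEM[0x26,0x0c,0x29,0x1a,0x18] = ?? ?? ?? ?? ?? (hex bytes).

MEM[0x26,0x0c,0x29,0x1a,0x18] = f6 08 08 47 f6

D0: mem[0x15..0x1b] <- [62 6e b3 b5 8c 47 08]
D1: mem[0x14..0x19] <- [b5 8c 47 08 f6 91]
D2: mem[0x24..0x2a] <- [47 08 f6 91 47 08 0c]
query mem[0x26]=0xf6, mem[0x0c]=0x08, mem[0x29]=0x08, mem[0x1a]=0x47, mem[0x18]=0xf6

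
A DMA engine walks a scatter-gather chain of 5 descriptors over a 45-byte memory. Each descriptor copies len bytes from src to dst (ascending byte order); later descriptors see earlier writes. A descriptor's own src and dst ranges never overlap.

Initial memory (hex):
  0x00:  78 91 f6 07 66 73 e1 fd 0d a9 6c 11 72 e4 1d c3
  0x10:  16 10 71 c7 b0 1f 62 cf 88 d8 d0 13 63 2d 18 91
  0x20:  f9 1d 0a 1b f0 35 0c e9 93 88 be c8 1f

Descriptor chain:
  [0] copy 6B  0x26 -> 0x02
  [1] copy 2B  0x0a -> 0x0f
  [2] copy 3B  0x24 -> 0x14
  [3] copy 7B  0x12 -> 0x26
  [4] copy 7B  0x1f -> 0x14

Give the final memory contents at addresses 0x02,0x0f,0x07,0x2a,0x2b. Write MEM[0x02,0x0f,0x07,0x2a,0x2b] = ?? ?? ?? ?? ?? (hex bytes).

[0] 0x26->0x02 len=6 : 0c e9 93 88 be c8
[1] 0x0a->0x0f len=2 : 6c 11
[2] 0x24->0x14 len=3 : f0 35 0c
[3] 0x12->0x26 len=7 : 71 c7 f0 35 0c cf 88
[4] 0x1f->0x14 len=7 : 91 f9 1d 0a 1b f0 35
query mem[0x02]=0x0c, mem[0x0f]=0x6c, mem[0x07]=0xc8, mem[0x2a]=0x0c, mem[0x2b]=0xcf

MEM[0x02,0x0f,0x07,0x2a,0x2b] = 0c 6c c8 0c cf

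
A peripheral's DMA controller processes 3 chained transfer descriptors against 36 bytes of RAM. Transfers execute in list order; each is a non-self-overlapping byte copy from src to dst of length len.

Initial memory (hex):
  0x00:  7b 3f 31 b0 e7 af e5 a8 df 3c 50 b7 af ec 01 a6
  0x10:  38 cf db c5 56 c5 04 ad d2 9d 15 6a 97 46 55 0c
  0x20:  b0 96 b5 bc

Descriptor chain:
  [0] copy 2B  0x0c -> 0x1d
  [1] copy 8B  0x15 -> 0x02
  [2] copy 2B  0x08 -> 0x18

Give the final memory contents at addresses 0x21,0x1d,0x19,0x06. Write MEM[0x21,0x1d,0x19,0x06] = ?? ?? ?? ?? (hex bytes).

D0: mem[0x1d..0x1e] <- [af ec]
D1: mem[0x02..0x09] <- [c5 04 ad d2 9d 15 6a 97]
D2: mem[0x18..0x19] <- [6a 97]
query mem[0x21]=0x96, mem[0x1d]=0xaf, mem[0x19]=0x97, mem[0x06]=0x9d

MEM[0x21,0x1d,0x19,0x06] = 96 af 97 9d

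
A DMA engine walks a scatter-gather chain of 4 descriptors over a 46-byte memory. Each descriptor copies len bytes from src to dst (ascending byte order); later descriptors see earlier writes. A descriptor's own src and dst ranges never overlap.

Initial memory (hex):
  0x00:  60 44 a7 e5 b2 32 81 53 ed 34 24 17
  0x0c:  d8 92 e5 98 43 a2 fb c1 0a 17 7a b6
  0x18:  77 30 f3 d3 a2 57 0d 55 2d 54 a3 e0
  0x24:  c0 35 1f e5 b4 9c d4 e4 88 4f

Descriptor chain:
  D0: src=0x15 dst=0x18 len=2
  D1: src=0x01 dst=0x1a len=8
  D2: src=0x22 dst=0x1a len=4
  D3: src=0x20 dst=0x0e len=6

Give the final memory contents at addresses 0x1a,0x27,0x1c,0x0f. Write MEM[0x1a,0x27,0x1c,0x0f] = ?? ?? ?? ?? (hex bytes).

#0 dst[0x18+2] := {0x17,0x7a}
#1 dst[0x1a+8] := {0x44,0xa7,0xe5,0xb2,0x32,0x81,0x53,0xed}
#2 dst[0x1a+4] := {0xa3,0xe0,0xc0,0x35}
#3 dst[0x0e+6] := {0x53,0xed,0xa3,0xe0,0xc0,0x35}
query mem[0x1a]=0xa3, mem[0x27]=0xe5, mem[0x1c]=0xc0, mem[0x0f]=0xed

MEM[0x1a,0x27,0x1c,0x0f] = a3 e5 c0 ed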